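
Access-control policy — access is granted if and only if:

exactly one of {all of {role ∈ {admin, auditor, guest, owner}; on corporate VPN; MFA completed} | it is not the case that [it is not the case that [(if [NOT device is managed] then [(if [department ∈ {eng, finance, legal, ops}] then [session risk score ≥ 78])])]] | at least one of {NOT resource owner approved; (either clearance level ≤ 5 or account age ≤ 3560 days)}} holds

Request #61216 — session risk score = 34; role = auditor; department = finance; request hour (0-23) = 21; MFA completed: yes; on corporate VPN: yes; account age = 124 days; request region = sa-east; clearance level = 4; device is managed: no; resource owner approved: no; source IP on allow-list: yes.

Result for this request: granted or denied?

Atomic conditions:
  role ∈ {admin, auditor, guest, owner}: auditor is in the set → true
  on corporate VPN: yes → true
  MFA completed: yes → true
  NOT device is managed: no → true
  department ∈ {eng, finance, legal, ops}: finance is in the set → true
  session risk score ≥ 78: 34 ≥ 78 is false
  NOT resource owner approved: no → true
  clearance level ≤ 5: 4 ≤ 5 is true
  account age ≤ 3560 days: 124 ≤ 3560 is true
Combine:
[1] true AND true AND true = true
[2.1.1.2] true → false = false
[2.1.1] true → false = false
[2.1] NOT false = true
[2] NOT true = false
[3.2] true OR true = true
[3] true OR true = true
[root] exactly-one(true, false, true) = false
Overall: false → denied

Denied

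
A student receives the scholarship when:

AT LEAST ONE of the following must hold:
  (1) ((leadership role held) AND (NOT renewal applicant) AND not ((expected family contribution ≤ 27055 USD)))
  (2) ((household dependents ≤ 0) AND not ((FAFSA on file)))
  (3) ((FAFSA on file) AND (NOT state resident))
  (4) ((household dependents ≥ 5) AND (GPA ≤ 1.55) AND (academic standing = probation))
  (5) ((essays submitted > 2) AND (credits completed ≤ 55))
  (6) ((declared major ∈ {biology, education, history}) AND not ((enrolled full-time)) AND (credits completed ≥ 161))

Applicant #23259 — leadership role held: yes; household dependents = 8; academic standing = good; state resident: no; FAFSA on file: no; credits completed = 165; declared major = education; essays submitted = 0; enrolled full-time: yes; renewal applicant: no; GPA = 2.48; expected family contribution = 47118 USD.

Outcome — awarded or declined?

Atomic conditions:
  leadership role held: yes → true
  NOT renewal applicant: no → true
  expected family contribution ≤ 27055 USD: 47118 ≤ 27055 is false
  household dependents ≤ 0: 8 ≤ 0 is false
  FAFSA on file: no → false
  NOT state resident: no → true
  household dependents ≥ 5: 8 ≥ 5 is true
  GPA ≤ 1.55: 2.48 ≤ 1.55 is false
  academic standing = probation: good == probation is false
  essays submitted > 2: 0 > 2 is false
  credits completed ≤ 55: 165 ≤ 55 is false
  declared major ∈ {biology, education, history}: education is in the set → true
  enrolled full-time: yes → true
  credits completed ≥ 161: 165 ≥ 161 is true
Combine:
[1.3] NOT false = true
[1] true AND true AND true = true
[2.2] NOT false = true
[2] false AND true = false
[3] false AND true = false
[4] true AND false AND false = false
[5] false AND false = false
[6.2] NOT true = false
[6] true AND false AND true = false
[root] true OR false OR false OR false OR false OR false = true
Overall: true → awarded

Awarded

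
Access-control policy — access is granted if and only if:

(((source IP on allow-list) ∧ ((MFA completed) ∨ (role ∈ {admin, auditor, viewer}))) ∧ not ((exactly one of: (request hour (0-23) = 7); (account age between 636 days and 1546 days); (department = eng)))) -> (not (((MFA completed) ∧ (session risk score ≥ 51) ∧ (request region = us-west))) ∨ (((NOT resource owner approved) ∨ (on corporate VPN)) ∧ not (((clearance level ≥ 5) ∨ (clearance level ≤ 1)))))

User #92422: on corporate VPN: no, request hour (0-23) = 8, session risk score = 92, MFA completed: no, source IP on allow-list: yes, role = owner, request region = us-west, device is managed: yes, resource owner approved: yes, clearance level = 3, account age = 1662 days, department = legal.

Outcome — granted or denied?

Granted

Atomic conditions:
  source IP on allow-list: yes → true
  MFA completed: no → false
  role ∈ {admin, auditor, viewer}: owner is not in the set → false
  request hour (0-23) = 7: 8 == 7 is false
  account age between 636 days and 1546 days: 1662 in [636, 1546] is false
  department = eng: legal == eng is false
  session risk score ≥ 51: 92 ≥ 51 is true
  request region = us-west: us-west == us-west is true
  NOT resource owner approved: yes → false
  on corporate VPN: no → false
  clearance level ≥ 5: 3 ≥ 5 is false
  clearance level ≤ 1: 3 ≤ 1 is false
Combine:
[1.1.2] false OR false = false
[1.1] true AND false = false
[1.2.1] exactly-one(false, false, false) = false
[1.2] NOT false = true
[1] false AND true = false
[2.1.1] false AND true AND true = false
[2.1] NOT false = true
[2.2.1] false OR false = false
[2.2.2.1] false OR false = false
[2.2.2] NOT false = true
[2.2] false AND true = false
[2] true OR false = true
[root] false → true (antecedent false ⇒ implication holds) = true
Overall: true → granted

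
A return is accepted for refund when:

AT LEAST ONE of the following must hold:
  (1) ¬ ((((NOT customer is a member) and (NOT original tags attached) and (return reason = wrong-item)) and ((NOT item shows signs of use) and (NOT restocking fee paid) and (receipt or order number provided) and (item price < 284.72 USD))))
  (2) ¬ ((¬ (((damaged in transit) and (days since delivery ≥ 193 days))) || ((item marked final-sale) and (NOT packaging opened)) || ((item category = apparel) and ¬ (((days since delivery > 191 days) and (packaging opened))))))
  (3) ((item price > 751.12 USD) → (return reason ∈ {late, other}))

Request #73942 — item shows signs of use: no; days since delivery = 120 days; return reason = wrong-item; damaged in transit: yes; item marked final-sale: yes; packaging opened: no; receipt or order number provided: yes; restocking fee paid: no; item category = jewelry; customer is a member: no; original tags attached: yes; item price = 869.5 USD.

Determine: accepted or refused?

Atomic conditions:
  NOT customer is a member: no → true
  NOT original tags attached: yes → false
  return reason = wrong-item: wrong-item == wrong-item is true
  NOT item shows signs of use: no → true
  NOT restocking fee paid: no → true
  receipt or order number provided: yes → true
  item price < 284.72 USD: 869.5 < 284.72 is false
  damaged in transit: yes → true
  days since delivery ≥ 193 days: 120 ≥ 193 is false
  item marked final-sale: yes → true
  NOT packaging opened: no → true
  item category = apparel: jewelry == apparel is false
  days since delivery > 191 days: 120 > 191 is false
  packaging opened: no → false
  item price > 751.12 USD: 869.5 > 751.12 is true
  return reason ∈ {late, other}: wrong-item is not in the set → false
Combine:
[1.1.1] true AND false AND true = false
[1.1.2] true AND true AND true AND false = false
[1.1] false AND false = false
[1] NOT false = true
[2.1.1.1] true AND false = false
[2.1.1] NOT false = true
[2.1.2] true AND true = true
[2.1.3.2.1] false AND false = false
[2.1.3.2] NOT false = true
[2.1.3] false AND true = false
[2.1] true OR true OR false = true
[2] NOT true = false
[3] true → false = false
[root] true OR false OR false = true
Overall: true → accepted

Accepted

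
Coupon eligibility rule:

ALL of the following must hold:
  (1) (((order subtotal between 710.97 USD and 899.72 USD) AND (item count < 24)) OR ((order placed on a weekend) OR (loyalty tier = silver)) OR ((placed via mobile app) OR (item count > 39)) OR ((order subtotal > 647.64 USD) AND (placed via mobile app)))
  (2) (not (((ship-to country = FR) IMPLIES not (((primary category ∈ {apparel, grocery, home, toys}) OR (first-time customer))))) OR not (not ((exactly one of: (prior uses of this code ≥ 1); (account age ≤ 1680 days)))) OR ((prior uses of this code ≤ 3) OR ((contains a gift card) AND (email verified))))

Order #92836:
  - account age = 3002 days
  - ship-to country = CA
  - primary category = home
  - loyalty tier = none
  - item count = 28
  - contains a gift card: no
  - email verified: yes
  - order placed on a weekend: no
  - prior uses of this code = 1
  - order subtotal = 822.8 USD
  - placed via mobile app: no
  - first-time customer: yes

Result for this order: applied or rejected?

Rejected

Atomic conditions:
  order subtotal between 710.97 USD and 899.72 USD: 822.8 in [710.97, 899.72] is true
  item count < 24: 28 < 24 is false
  order placed on a weekend: no → false
  loyalty tier = silver: none == silver is false
  placed via mobile app: no → false
  item count > 39: 28 > 39 is false
  order subtotal > 647.64 USD: 822.8 > 647.64 is true
  ship-to country = FR: CA == FR is false
  primary category ∈ {apparel, grocery, home, toys}: home is in the set → true
  first-time customer: yes → true
  prior uses of this code ≥ 1: 1 ≥ 1 is true
  account age ≤ 1680 days: 3002 ≤ 1680 is false
  prior uses of this code ≤ 3: 1 ≤ 3 is true
  contains a gift card: no → false
  email verified: yes → true
Combine:
[1.1] true AND false = false
[1.2] false OR false = false
[1.3] false OR false = false
[1.4] true AND false = false
[1] false OR false OR false OR false = false
[2.1.1.2.1] true OR true = true
[2.1.1.2] NOT true = false
[2.1.1] false → false (antecedent false ⇒ implication holds) = true
[2.1] NOT true = false
[2.2.1.1] exactly-one(true, false) = true
[2.2.1] NOT true = false
[2.2] NOT false = true
[2.3.2] false AND true = false
[2.3] true OR false = true
[2] false OR true OR true = true
[root] false AND true = false
Overall: false → rejected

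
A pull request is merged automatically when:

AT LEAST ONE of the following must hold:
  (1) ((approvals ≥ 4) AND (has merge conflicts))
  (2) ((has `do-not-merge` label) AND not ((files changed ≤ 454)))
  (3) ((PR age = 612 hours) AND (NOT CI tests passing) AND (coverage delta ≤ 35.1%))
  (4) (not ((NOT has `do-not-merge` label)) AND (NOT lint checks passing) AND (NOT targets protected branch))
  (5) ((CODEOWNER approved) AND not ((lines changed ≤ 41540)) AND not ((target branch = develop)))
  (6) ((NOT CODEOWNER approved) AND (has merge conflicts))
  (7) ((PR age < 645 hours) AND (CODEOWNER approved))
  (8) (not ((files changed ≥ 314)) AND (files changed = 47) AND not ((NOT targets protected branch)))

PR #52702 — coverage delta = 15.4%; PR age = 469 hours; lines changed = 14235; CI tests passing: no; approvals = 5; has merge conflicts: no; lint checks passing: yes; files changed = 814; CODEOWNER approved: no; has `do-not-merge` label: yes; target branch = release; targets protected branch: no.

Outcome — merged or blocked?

Merged

Atomic conditions:
  approvals ≥ 4: 5 ≥ 4 is true
  has merge conflicts: no → false
  has `do-not-merge` label: yes → true
  files changed ≤ 454: 814 ≤ 454 is false
  PR age = 612 hours: 469 == 612 is false
  NOT CI tests passing: no → true
  coverage delta ≤ 35.1%: 15.4 ≤ 35.1 is true
  NOT has `do-not-merge` label: yes → false
  NOT lint checks passing: yes → false
  NOT targets protected branch: no → true
  CODEOWNER approved: no → false
  lines changed ≤ 41540: 14235 ≤ 41540 is true
  target branch = develop: release == develop is false
  NOT CODEOWNER approved: no → true
  PR age < 645 hours: 469 < 645 is true
  files changed ≥ 314: 814 ≥ 314 is true
  files changed = 47: 814 == 47 is false
Combine:
[1] true AND false = false
[2.2] NOT false = true
[2] true AND true = true
[3] false AND true AND true = false
[4.1] NOT false = true
[4] true AND false AND true = false
[5.2] NOT true = false
[5.3] NOT false = true
[5] false AND false AND true = false
[6] true AND false = false
[7] true AND false = false
[8.1] NOT true = false
[8.3] NOT true = false
[8] false AND false AND false = false
[root] false OR true OR false OR false OR false OR false OR false OR false = true
Overall: true → merged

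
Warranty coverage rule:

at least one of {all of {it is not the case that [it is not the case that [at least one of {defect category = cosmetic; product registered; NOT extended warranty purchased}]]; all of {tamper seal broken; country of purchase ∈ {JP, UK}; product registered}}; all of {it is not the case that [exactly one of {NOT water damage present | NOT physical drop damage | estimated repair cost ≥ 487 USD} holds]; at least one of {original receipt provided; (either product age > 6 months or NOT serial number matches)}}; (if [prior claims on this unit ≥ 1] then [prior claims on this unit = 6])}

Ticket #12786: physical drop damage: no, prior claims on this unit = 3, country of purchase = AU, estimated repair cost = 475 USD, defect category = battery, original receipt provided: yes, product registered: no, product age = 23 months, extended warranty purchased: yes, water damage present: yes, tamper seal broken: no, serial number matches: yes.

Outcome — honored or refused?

Refused

Atomic conditions:
  defect category = cosmetic: battery == cosmetic is false
  product registered: no → false
  NOT extended warranty purchased: yes → false
  tamper seal broken: no → false
  country of purchase ∈ {JP, UK}: AU is not in the set → false
  NOT water damage present: yes → false
  NOT physical drop damage: no → true
  estimated repair cost ≥ 487 USD: 475 ≥ 487 is false
  original receipt provided: yes → true
  product age > 6 months: 23 > 6 is true
  NOT serial number matches: yes → false
  prior claims on this unit ≥ 1: 3 ≥ 1 is true
  prior claims on this unit = 6: 3 == 6 is false
Combine:
[1.1.1.1] false OR false OR false = false
[1.1.1] NOT false = true
[1.1] NOT true = false
[1.2] false AND false AND false = false
[1] false AND false = false
[2.1.1] exactly-one(false, true, false) = true
[2.1] NOT true = false
[2.2.2] true OR false = true
[2.2] true OR true = true
[2] false AND true = false
[3] true → false = false
[root] false OR false OR false = false
Overall: false → refused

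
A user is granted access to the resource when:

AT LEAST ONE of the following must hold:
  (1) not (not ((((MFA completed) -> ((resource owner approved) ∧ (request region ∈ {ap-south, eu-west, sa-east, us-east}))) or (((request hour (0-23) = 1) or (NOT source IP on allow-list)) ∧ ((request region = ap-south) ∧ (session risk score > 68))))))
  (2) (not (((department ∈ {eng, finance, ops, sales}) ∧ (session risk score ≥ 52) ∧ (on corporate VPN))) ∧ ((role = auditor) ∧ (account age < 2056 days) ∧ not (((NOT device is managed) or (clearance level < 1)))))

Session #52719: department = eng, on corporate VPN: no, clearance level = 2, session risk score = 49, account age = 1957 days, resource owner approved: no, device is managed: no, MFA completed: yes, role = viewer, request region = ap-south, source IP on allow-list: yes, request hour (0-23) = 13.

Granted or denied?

Atomic conditions:
  MFA completed: yes → true
  resource owner approved: no → false
  request region ∈ {ap-south, eu-west, sa-east, us-east}: ap-south is in the set → true
  request hour (0-23) = 1: 13 == 1 is false
  NOT source IP on allow-list: yes → false
  request region = ap-south: ap-south == ap-south is true
  session risk score > 68: 49 > 68 is false
  department ∈ {eng, finance, ops, sales}: eng is in the set → true
  session risk score ≥ 52: 49 ≥ 52 is false
  on corporate VPN: no → false
  role = auditor: viewer == auditor is false
  account age < 2056 days: 1957 < 2056 is true
  NOT device is managed: no → true
  clearance level < 1: 2 < 1 is false
Combine:
[1.1.1.1.2] false AND true = false
[1.1.1.1] true → false = false
[1.1.1.2.1] false OR false = false
[1.1.1.2.2] true AND false = false
[1.1.1.2] false AND false = false
[1.1.1] false OR false = false
[1.1] NOT false = true
[1] NOT true = false
[2.1.1] true AND false AND false = false
[2.1] NOT false = true
[2.2.3.1] true OR false = true
[2.2.3] NOT true = false
[2.2] false AND true AND false = false
[2] true AND false = false
[root] false OR false = false
Overall: false → denied

Denied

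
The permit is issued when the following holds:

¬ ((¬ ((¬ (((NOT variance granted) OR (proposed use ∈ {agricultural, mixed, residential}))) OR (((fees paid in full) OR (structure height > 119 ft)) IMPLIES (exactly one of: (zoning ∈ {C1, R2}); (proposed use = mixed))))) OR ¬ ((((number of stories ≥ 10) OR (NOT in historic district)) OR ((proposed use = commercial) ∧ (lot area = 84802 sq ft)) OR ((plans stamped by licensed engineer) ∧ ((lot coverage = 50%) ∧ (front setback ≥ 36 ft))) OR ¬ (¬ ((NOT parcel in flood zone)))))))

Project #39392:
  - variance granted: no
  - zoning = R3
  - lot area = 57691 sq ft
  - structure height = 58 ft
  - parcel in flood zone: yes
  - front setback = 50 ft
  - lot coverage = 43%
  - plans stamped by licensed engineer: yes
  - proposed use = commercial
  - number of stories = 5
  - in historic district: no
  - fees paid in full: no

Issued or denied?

Atomic conditions:
  NOT variance granted: no → true
  proposed use ∈ {agricultural, mixed, residential}: commercial is not in the set → false
  fees paid in full: no → false
  structure height > 119 ft: 58 > 119 is false
  zoning ∈ {C1, R2}: R3 is not in the set → false
  proposed use = mixed: commercial == mixed is false
  number of stories ≥ 10: 5 ≥ 10 is false
  NOT in historic district: no → true
  proposed use = commercial: commercial == commercial is true
  lot area = 84802 sq ft: 57691 == 84802 is false
  plans stamped by licensed engineer: yes → true
  lot coverage = 50%: 43 == 50 is false
  front setback ≥ 36 ft: 50 ≥ 36 is true
  NOT parcel in flood zone: yes → false
Combine:
[1.1.1.1.1] true OR false = true
[1.1.1.1] NOT true = false
[1.1.1.2.1] false OR false = false
[1.1.1.2.2] exactly-one(false, false) = false
[1.1.1.2] false → false (antecedent false ⇒ implication holds) = true
[1.1.1] false OR true = true
[1.1] NOT true = false
[1.2.1.1] false OR true = true
[1.2.1.2] true AND false = false
[1.2.1.3.2] false AND true = false
[1.2.1.3] true AND false = false
[1.2.1.4.1] NOT false = true
[1.2.1.4] NOT true = false
[1.2.1] true OR false OR false OR false = true
[1.2] NOT true = false
[1] false OR false = false
[root] NOT false = true
Overall: true → issued

Issued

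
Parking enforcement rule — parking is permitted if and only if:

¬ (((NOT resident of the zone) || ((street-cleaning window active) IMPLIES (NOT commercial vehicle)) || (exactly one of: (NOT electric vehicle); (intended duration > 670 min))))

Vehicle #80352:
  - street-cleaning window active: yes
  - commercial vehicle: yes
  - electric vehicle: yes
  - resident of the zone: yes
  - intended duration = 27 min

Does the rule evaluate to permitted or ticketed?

Permitted

Atomic conditions:
  NOT resident of the zone: yes → false
  street-cleaning window active: yes → true
  NOT commercial vehicle: yes → false
  NOT electric vehicle: yes → false
  intended duration > 670 min: 27 > 670 is false
Combine:
[1.2] true → false = false
[1.3] exactly-one(false, false) = false
[1] false OR false OR false = false
[root] NOT false = true
Overall: true → permitted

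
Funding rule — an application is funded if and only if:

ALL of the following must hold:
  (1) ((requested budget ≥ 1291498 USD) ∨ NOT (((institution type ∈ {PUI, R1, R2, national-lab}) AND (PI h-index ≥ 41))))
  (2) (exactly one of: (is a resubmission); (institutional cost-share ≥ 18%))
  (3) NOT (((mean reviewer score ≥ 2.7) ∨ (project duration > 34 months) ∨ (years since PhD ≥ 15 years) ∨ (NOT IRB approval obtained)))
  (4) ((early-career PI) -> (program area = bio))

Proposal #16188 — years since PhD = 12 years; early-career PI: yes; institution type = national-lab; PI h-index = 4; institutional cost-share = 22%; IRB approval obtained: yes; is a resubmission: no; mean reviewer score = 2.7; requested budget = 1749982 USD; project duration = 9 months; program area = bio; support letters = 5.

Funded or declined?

Declined

Atomic conditions:
  requested budget ≥ 1291498 USD: 1749982 ≥ 1291498 is true
  institution type ∈ {PUI, R1, R2, national-lab}: national-lab is in the set → true
  PI h-index ≥ 41: 4 ≥ 41 is false
  is a resubmission: no → false
  institutional cost-share ≥ 18%: 22 ≥ 18 is true
  mean reviewer score ≥ 2.7: 2.7 ≥ 2.7 is true
  project duration > 34 months: 9 > 34 is false
  years since PhD ≥ 15 years: 12 ≥ 15 is false
  NOT IRB approval obtained: yes → false
  early-career PI: yes → true
  program area = bio: bio == bio is true
Combine:
[1.2.1] true AND false = false
[1.2] NOT false = true
[1] true OR true = true
[2] exactly-one(false, true) = true
[3.1] true OR false OR false OR false = true
[3] NOT true = false
[4] true → true = true
[root] true AND true AND false AND true = false
Overall: false → declined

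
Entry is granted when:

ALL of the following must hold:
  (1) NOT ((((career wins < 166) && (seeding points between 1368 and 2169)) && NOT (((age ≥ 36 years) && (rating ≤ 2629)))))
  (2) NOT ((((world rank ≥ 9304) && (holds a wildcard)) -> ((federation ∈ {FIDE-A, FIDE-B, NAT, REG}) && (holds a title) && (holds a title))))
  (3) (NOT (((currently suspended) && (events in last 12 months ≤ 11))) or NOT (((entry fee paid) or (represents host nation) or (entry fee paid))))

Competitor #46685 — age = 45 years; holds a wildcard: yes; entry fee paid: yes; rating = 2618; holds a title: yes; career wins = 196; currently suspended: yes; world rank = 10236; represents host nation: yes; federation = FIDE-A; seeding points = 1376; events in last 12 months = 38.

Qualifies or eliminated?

Eliminated

Atomic conditions:
  career wins < 166: 196 < 166 is false
  seeding points between 1368 and 2169: 1376 in [1368, 2169] is true
  age ≥ 36 years: 45 ≥ 36 is true
  rating ≤ 2629: 2618 ≤ 2629 is true
  world rank ≥ 9304: 10236 ≥ 9304 is true
  holds a wildcard: yes → true
  federation ∈ {FIDE-A, FIDE-B, NAT, REG}: FIDE-A is in the set → true
  holds a title: yes → true
  currently suspended: yes → true
  events in last 12 months ≤ 11: 38 ≤ 11 is false
  entry fee paid: yes → true
  represents host nation: yes → true
Combine:
[1.1.1] false AND true = false
[1.1.2.1] true AND true = true
[1.1.2] NOT true = false
[1.1] false AND false = false
[1] NOT false = true
[2.1.1] true AND true = true
[2.1.2] true AND true AND true = true
[2.1] true → true = true
[2] NOT true = false
[3.1.1] true AND false = false
[3.1] NOT false = true
[3.2.1] true OR true OR true = true
[3.2] NOT true = false
[3] true OR false = true
[root] true AND false AND true = false
Overall: false → eliminated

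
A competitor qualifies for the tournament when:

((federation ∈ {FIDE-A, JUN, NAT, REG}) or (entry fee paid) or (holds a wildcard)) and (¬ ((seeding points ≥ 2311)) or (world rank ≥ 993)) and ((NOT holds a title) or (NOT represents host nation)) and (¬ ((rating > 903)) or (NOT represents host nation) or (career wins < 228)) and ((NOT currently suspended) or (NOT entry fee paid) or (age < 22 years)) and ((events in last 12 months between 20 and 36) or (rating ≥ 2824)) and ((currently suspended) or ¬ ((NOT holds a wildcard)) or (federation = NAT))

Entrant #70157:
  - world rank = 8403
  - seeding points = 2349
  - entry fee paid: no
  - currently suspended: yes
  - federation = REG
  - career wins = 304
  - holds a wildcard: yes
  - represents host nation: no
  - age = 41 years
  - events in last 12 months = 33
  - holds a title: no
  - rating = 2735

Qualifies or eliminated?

Qualifies

Atomic conditions:
  federation ∈ {FIDE-A, JUN, NAT, REG}: REG is in the set → true
  entry fee paid: no → false
  holds a wildcard: yes → true
  seeding points ≥ 2311: 2349 ≥ 2311 is true
  world rank ≥ 993: 8403 ≥ 993 is true
  NOT holds a title: no → true
  NOT represents host nation: no → true
  rating > 903: 2735 > 903 is true
  career wins < 228: 304 < 228 is false
  NOT currently suspended: yes → false
  NOT entry fee paid: no → true
  age < 22 years: 41 < 22 is false
  events in last 12 months between 20 and 36: 33 in [20, 36] is true
  rating ≥ 2824: 2735 ≥ 2824 is false
  currently suspended: yes → true
  NOT holds a wildcard: yes → false
  federation = NAT: REG == NAT is false
Combine:
[1] true OR false OR true = true
[2.1] NOT true = false
[2] false OR true = true
[3] true OR true = true
[4.1] NOT true = false
[4] false OR true OR false = true
[5] false OR true OR false = true
[6] true OR false = true
[7.2] NOT false = true
[7] true OR true OR false = true
[root] true AND true AND true AND true AND true AND true AND true = true
Overall: true → qualifies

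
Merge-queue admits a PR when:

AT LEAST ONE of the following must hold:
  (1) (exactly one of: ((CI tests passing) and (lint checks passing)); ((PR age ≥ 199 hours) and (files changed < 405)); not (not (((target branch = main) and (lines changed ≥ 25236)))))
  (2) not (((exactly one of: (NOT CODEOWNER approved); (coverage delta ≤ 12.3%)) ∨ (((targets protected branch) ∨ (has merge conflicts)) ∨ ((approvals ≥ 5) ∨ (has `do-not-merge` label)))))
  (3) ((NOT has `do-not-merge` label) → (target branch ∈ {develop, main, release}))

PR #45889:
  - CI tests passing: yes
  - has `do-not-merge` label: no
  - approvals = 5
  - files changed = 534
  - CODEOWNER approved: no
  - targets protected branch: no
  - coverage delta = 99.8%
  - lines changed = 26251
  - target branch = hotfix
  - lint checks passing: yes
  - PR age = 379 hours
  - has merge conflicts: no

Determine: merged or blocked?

Atomic conditions:
  CI tests passing: yes → true
  lint checks passing: yes → true
  PR age ≥ 199 hours: 379 ≥ 199 is true
  files changed < 405: 534 < 405 is false
  target branch = main: hotfix == main is false
  lines changed ≥ 25236: 26251 ≥ 25236 is true
  NOT CODEOWNER approved: no → true
  coverage delta ≤ 12.3%: 99.8 ≤ 12.3 is false
  targets protected branch: no → false
  has merge conflicts: no → false
  approvals ≥ 5: 5 ≥ 5 is true
  has `do-not-merge` label: no → false
  NOT has `do-not-merge` label: no → true
  target branch ∈ {develop, main, release}: hotfix is not in the set → false
Combine:
[1.1] true AND true = true
[1.2] true AND false = false
[1.3.1.1] false AND true = false
[1.3.1] NOT false = true
[1.3] NOT true = false
[1] exactly-one(true, false, false) = true
[2.1.1] exactly-one(true, false) = true
[2.1.2.1] false OR false = false
[2.1.2.2] true OR false = true
[2.1.2] false OR true = true
[2.1] true OR true = true
[2] NOT true = false
[3] true → false = false
[root] true OR false OR false = true
Overall: true → merged

Merged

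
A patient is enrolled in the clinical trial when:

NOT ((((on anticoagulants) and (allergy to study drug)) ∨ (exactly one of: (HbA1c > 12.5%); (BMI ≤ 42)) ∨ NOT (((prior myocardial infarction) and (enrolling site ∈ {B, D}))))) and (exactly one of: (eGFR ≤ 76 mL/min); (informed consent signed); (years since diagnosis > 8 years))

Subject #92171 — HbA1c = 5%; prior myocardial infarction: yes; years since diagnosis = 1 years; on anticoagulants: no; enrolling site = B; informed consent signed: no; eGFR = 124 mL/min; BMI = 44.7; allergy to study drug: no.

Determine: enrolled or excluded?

Atomic conditions:
  on anticoagulants: no → false
  allergy to study drug: no → false
  HbA1c > 12.5%: 5 > 12.5 is false
  BMI ≤ 42: 44.7 ≤ 42 is false
  prior myocardial infarction: yes → true
  enrolling site ∈ {B, D}: B is in the set → true
  eGFR ≤ 76 mL/min: 124 ≤ 76 is false
  informed consent signed: no → false
  years since diagnosis > 8 years: 1 > 8 is false
Combine:
[1.1.1] false AND false = false
[1.1.2] exactly-one(false, false) = false
[1.1.3.1] true AND true = true
[1.1.3] NOT true = false
[1.1] false OR false OR false = false
[1] NOT false = true
[2] exactly-one(false, false, false) = false
[root] true AND false = false
Overall: false → excluded

Excluded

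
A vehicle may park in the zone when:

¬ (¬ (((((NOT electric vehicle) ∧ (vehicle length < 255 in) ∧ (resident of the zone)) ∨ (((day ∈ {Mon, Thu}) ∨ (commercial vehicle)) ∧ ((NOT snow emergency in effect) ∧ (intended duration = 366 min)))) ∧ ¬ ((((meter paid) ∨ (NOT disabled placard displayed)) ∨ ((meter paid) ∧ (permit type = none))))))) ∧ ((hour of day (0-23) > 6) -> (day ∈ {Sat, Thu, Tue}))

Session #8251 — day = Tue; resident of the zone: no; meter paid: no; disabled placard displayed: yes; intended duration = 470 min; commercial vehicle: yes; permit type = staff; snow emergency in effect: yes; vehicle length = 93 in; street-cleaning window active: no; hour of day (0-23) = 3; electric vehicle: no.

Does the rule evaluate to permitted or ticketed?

Ticketed

Atomic conditions:
  NOT electric vehicle: no → true
  vehicle length < 255 in: 93 < 255 is true
  resident of the zone: no → false
  day ∈ {Mon, Thu}: Tue is not in the set → false
  commercial vehicle: yes → true
  NOT snow emergency in effect: yes → false
  intended duration = 366 min: 470 == 366 is false
  meter paid: no → false
  NOT disabled placard displayed: yes → false
  permit type = none: staff == none is false
  hour of day (0-23) > 6: 3 > 6 is false
  day ∈ {Sat, Thu, Tue}: Tue is in the set → true
Combine:
[1.1.1.1.1] true AND true AND false = false
[1.1.1.1.2.1] false OR true = true
[1.1.1.1.2.2] false AND false = false
[1.1.1.1.2] true AND false = false
[1.1.1.1] false OR false = false
[1.1.1.2.1.1] false OR false = false
[1.1.1.2.1.2] false AND false = false
[1.1.1.2.1] false OR false = false
[1.1.1.2] NOT false = true
[1.1.1] false AND true = false
[1.1] NOT false = true
[1] NOT true = false
[2] false → true (antecedent false ⇒ implication holds) = true
[root] false AND true = false
Overall: false → ticketed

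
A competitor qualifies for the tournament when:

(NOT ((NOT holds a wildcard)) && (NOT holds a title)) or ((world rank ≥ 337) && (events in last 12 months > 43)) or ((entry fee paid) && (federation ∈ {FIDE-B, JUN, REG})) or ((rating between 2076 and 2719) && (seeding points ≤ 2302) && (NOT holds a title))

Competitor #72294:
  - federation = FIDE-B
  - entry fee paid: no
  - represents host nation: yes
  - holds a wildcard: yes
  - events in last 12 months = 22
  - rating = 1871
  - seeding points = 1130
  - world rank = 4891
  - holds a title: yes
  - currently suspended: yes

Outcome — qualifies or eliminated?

Eliminated

Atomic conditions:
  NOT holds a wildcard: yes → false
  NOT holds a title: yes → false
  world rank ≥ 337: 4891 ≥ 337 is true
  events in last 12 months > 43: 22 > 43 is false
  entry fee paid: no → false
  federation ∈ {FIDE-B, JUN, REG}: FIDE-B is in the set → true
  rating between 2076 and 2719: 1871 in [2076, 2719] is false
  seeding points ≤ 2302: 1130 ≤ 2302 is true
Combine:
[1.1] NOT false = true
[1] true AND false = false
[2] true AND false = false
[3] false AND true = false
[4] false AND true AND false = false
[root] false OR false OR false OR false = false
Overall: false → eliminated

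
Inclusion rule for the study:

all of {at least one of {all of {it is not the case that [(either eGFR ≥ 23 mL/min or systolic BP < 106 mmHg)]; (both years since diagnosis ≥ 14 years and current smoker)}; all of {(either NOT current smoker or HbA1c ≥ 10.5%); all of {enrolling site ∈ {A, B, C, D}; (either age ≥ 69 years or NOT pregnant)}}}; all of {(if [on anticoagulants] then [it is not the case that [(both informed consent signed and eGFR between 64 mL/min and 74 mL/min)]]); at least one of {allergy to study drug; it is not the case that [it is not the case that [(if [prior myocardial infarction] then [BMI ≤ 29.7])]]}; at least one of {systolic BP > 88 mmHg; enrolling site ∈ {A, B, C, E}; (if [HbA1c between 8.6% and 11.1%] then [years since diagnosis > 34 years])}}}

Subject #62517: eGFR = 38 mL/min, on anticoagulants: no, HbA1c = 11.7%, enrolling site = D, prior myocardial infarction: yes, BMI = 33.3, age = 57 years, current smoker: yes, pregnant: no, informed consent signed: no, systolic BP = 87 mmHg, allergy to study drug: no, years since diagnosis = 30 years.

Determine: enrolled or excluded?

Atomic conditions:
  eGFR ≥ 23 mL/min: 38 ≥ 23 is true
  systolic BP < 106 mmHg: 87 < 106 is true
  years since diagnosis ≥ 14 years: 30 ≥ 14 is true
  current smoker: yes → true
  NOT current smoker: yes → false
  HbA1c ≥ 10.5%: 11.7 ≥ 10.5 is true
  enrolling site ∈ {A, B, C, D}: D is in the set → true
  age ≥ 69 years: 57 ≥ 69 is false
  NOT pregnant: no → true
  on anticoagulants: no → false
  informed consent signed: no → false
  eGFR between 64 mL/min and 74 mL/min: 38 in [64, 74] is false
  allergy to study drug: no → false
  prior myocardial infarction: yes → true
  BMI ≤ 29.7: 33.3 ≤ 29.7 is false
  systolic BP > 88 mmHg: 87 > 88 is false
  enrolling site ∈ {A, B, C, E}: D is not in the set → false
  HbA1c between 8.6% and 11.1%: 11.7 in [8.6, 11.1] is false
  years since diagnosis > 34 years: 30 > 34 is false
Combine:
[1.1.1.1] true OR true = true
[1.1.1] NOT true = false
[1.1.2] true AND true = true
[1.1] false AND true = false
[1.2.1] false OR true = true
[1.2.2.2] false OR true = true
[1.2.2] true AND true = true
[1.2] true AND true = true
[1] false OR true = true
[2.1.2.1] false AND false = false
[2.1.2] NOT false = true
[2.1] false → true (antecedent false ⇒ implication holds) = true
[2.2.2.1.1] true → false = false
[2.2.2.1] NOT false = true
[2.2.2] NOT true = false
[2.2] false OR false = false
[2.3.3] false → false (antecedent false ⇒ implication holds) = true
[2.3] false OR false OR true = true
[2] true AND false AND true = false
[root] true AND false = false
Overall: false → excluded

Excluded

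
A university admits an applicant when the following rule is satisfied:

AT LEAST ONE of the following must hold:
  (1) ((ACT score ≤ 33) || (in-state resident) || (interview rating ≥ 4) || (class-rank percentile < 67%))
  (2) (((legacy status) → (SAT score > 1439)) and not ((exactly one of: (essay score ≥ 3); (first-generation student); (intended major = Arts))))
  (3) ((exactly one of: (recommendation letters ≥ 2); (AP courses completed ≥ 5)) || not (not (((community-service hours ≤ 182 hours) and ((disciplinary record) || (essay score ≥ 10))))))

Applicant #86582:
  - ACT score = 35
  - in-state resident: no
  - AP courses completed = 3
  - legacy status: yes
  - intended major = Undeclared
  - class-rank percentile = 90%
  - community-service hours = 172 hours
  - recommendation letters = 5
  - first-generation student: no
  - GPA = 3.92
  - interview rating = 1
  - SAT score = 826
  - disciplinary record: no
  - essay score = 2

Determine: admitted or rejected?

Atomic conditions:
  ACT score ≤ 33: 35 ≤ 33 is false
  in-state resident: no → false
  interview rating ≥ 4: 1 ≥ 4 is false
  class-rank percentile < 67%: 90 < 67 is false
  legacy status: yes → true
  SAT score > 1439: 826 > 1439 is false
  essay score ≥ 3: 2 ≥ 3 is false
  first-generation student: no → false
  intended major = Arts: Undeclared == Arts is false
  recommendation letters ≥ 2: 5 ≥ 2 is true
  AP courses completed ≥ 5: 3 ≥ 5 is false
  community-service hours ≤ 182 hours: 172 ≤ 182 is true
  disciplinary record: no → false
  essay score ≥ 10: 2 ≥ 10 is false
Combine:
[1] false OR false OR false OR false = false
[2.1] true → false = false
[2.2.1] exactly-one(false, false, false) = false
[2.2] NOT false = true
[2] false AND true = false
[3.1] exactly-one(true, false) = true
[3.2.1.1.2] false OR false = false
[3.2.1.1] true AND false = false
[3.2.1] NOT false = true
[3.2] NOT true = false
[3] true OR false = true
[root] false OR false OR true = true
Overall: true → admitted

Admitted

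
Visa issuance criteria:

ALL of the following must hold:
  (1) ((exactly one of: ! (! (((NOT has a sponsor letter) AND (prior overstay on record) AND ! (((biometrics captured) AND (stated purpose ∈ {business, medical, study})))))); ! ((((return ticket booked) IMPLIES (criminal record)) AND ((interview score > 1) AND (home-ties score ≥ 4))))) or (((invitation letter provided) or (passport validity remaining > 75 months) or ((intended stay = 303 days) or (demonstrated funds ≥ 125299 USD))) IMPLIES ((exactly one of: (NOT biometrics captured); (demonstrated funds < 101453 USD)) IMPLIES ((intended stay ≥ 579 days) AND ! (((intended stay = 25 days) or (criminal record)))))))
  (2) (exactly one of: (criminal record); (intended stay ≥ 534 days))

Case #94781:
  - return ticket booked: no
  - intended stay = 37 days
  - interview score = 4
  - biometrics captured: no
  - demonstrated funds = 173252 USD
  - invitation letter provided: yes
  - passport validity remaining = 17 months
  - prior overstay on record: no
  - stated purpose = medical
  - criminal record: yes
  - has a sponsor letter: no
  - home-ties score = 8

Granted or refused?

Atomic conditions:
  NOT has a sponsor letter: no → true
  prior overstay on record: no → false
  biometrics captured: no → false
  stated purpose ∈ {business, medical, study}: medical is in the set → true
  return ticket booked: no → false
  criminal record: yes → true
  interview score > 1: 4 > 1 is true
  home-ties score ≥ 4: 8 ≥ 4 is true
  invitation letter provided: yes → true
  passport validity remaining > 75 months: 17 > 75 is false
  intended stay = 303 days: 37 == 303 is false
  demonstrated funds ≥ 125299 USD: 173252 ≥ 125299 is true
  NOT biometrics captured: no → true
  demonstrated funds < 101453 USD: 173252 < 101453 is false
  intended stay ≥ 579 days: 37 ≥ 579 is false
  intended stay = 25 days: 37 == 25 is false
  intended stay ≥ 534 days: 37 ≥ 534 is false
Combine:
[1.1.1.1.1.3.1] false AND true = false
[1.1.1.1.1.3] NOT false = true
[1.1.1.1.1] true AND false AND true = false
[1.1.1.1] NOT false = true
[1.1.1] NOT true = false
[1.1.2.1.1] false → true (antecedent false ⇒ implication holds) = true
[1.1.2.1.2] true AND true = true
[1.1.2.1] true AND true = true
[1.1.2] NOT true = false
[1.1] exactly-one(false, false) = false
[1.2.1.3] false OR true = true
[1.2.1] true OR false OR true = true
[1.2.2.1] exactly-one(true, false) = true
[1.2.2.2.2.1] false OR true = true
[1.2.2.2.2] NOT true = false
[1.2.2.2] false AND false = false
[1.2.2] true → false = false
[1.2] true → false = false
[1] false OR false = false
[2] exactly-one(true, false) = true
[root] false AND true = false
Overall: false → refused

Refused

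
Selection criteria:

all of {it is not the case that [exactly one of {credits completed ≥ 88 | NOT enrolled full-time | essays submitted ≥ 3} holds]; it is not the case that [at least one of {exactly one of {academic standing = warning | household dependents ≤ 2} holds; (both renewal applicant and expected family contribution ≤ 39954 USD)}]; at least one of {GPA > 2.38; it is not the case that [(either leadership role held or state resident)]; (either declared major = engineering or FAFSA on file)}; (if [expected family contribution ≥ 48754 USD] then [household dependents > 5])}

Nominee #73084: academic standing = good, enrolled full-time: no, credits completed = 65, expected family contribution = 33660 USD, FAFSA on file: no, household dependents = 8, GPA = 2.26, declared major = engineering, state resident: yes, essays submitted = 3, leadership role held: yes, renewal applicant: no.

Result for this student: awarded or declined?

Awarded

Atomic conditions:
  credits completed ≥ 88: 65 ≥ 88 is false
  NOT enrolled full-time: no → true
  essays submitted ≥ 3: 3 ≥ 3 is true
  academic standing = warning: good == warning is false
  household dependents ≤ 2: 8 ≤ 2 is false
  renewal applicant: no → false
  expected family contribution ≤ 39954 USD: 33660 ≤ 39954 is true
  GPA > 2.38: 2.26 > 2.38 is false
  leadership role held: yes → true
  state resident: yes → true
  declared major = engineering: engineering == engineering is true
  FAFSA on file: no → false
  expected family contribution ≥ 48754 USD: 33660 ≥ 48754 is false
  household dependents > 5: 8 > 5 is true
Combine:
[1.1] exactly-one(false, true, true) = false
[1] NOT false = true
[2.1.1] exactly-one(false, false) = false
[2.1.2] false AND true = false
[2.1] false OR false = false
[2] NOT false = true
[3.2.1] true OR true = true
[3.2] NOT true = false
[3.3] true OR false = true
[3] false OR false OR true = true
[4] false → true (antecedent false ⇒ implication holds) = true
[root] true AND true AND true AND true = true
Overall: true → awarded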